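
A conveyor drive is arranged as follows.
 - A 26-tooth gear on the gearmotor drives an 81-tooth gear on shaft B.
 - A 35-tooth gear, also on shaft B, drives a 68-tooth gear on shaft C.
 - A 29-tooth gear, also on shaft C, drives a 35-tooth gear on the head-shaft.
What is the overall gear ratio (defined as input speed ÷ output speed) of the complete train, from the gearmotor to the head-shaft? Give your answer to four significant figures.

Each stage contributes driven/driver: gear mesh 81/26 = 3.1154, gear mesh 68/35 = 1.9429, gear mesh 35/29 = 1.2069.
Overall: 3.1154 × 1.9429 × 1.2069 = 7.305.

7.305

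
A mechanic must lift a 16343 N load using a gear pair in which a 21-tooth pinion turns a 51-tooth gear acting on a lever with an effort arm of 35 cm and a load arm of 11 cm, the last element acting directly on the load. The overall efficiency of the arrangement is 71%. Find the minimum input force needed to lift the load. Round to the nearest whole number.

Gear pair MA = 51/21 = 2.4286.
Lever MA = effort arm / load arm = 35/11 = 3.1818.
Combined ideal MA = 2.4286 × 3.1818 = 7.7273.
Actual MA = 7.7273 × 0.71 = 5.4864.
Effort = load / actual MA = 16343 / 5.4864 = 2978.8 N.

2979 N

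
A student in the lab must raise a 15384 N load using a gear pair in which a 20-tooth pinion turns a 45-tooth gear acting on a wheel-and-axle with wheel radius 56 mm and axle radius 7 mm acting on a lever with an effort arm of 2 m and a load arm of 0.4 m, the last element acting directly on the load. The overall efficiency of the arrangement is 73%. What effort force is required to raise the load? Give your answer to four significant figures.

234.2 N

Gear pair MA = 45/20 = 2.25.
Wheel-and-axle MA = R/r = 56/7 = 8.
Lever MA = effort arm / load arm = 2/0.4 = 5.
Combined ideal MA = 2.25 × 8 × 5 = 90.
Actual MA = 90 × 0.73 = 65.7.
Effort = load / actual MA = 15384 / 65.7 = 234.16 N.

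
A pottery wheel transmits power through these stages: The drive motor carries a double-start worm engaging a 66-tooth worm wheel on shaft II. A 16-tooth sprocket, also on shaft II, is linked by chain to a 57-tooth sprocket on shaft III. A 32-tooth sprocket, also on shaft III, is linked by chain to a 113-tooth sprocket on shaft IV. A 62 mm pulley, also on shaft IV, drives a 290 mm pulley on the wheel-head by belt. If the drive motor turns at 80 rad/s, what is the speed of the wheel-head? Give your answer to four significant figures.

the drive motor → shaft II (worm, 66/2): 80 ÷ 33 = 2.4242 rad/s
shaft II → shaft III (chain, 57/16): 2.4242 ÷ 3.5625 = 0.68049 rad/s
shaft III → shaft IV (chain, 113/32): 0.68049 ÷ 3.5312 = 0.1927 rad/s
shaft IV → the wheel-head (belt, 290/62): 0.1927 ÷ 4.6774 = 0.041199 rad/s

0.04120 rad/s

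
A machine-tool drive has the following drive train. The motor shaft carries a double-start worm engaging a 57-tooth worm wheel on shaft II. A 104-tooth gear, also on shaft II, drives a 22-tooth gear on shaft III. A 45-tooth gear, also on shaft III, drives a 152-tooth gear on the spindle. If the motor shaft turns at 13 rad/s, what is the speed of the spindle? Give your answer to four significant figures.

0.6384 rad/s

worm 57/2 = 28.5 → 13/28.5 = 0.45614 rad/s
gear mesh 22/104 = 0.21154 → 0.45614/0.21154 = 2.1563 rad/s
gear mesh 152/45 = 3.3778 → 2.1563/3.3778 = 0.63838 rad/s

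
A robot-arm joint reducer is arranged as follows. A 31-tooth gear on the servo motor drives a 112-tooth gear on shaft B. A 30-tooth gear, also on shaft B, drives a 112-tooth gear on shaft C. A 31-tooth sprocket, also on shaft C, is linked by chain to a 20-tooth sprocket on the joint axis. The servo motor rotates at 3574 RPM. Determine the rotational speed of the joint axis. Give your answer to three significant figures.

411 RPM

the servo motor → shaft B (gear mesh, 112/31): 3574 ÷ 3.6129 = 989.23 RPM
shaft B → shaft C (gear mesh, 112/30): 989.23 ÷ 3.7333 = 264.97 RPM
shaft C → the joint axis (chain, 20/31): 264.97 ÷ 0.64516 = 410.71 RPM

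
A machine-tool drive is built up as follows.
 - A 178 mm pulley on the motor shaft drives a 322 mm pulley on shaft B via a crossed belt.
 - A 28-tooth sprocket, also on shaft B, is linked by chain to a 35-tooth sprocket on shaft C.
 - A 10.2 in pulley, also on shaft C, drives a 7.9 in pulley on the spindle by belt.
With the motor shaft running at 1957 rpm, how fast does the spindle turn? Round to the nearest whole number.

1117 rpm

belt 322/178 = 1.809 → 1957/1.809 = 1081.8 rpm
chain 35/28 = 1.25 → 1081.8/1.25 = 865.46 rpm
belt 7.9/10.2 = 0.77451 → 865.46/0.77451 = 1117.4 rpm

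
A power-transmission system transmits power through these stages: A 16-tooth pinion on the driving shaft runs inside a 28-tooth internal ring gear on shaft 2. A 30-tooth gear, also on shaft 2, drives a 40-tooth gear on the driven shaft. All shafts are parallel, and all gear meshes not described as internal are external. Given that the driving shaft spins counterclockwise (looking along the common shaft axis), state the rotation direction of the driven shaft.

clockwise

the driving shaft → shaft 2: internal mesh, same direction → CCW.
shaft 2 → the driven shaft: external mesh, 1 reversal → CW.
1 reversal in total — an odd number — so the driven shaft turns opposite to the driving shaft.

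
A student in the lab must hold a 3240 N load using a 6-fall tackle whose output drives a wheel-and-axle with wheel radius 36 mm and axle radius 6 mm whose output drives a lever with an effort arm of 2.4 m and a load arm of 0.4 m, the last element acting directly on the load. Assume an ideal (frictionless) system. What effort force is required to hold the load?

15 N

Block-and-tackle MA = number of supporting rope parts = 6.
Wheel-and-axle MA = R/r = 36/6 = 6.
Lever MA = effort arm / load arm = 2.4/0.4 = 6.
Combined ideal MA = 6 × 6 × 6 = 216.
Effort = load / MA = 3240 / 216 = 15 N.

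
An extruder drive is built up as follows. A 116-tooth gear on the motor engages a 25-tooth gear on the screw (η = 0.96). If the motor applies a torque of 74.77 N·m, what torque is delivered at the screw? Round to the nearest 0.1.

Gear mesh: ratio = 25/116 = 0.21552; torque at the screw = 74.77 × 0.21552 × 0.96 = 15.47 N·m.

15.5 N·m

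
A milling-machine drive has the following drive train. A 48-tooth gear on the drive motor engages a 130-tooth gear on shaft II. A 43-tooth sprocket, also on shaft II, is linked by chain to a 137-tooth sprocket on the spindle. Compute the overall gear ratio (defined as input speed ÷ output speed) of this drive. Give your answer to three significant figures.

Each stage contributes driven/driver: gear mesh 130/48 = 2.7083, chain 137/43 = 3.186.
Overall: 2.7083 × 3.186 = 8.6289.

8.63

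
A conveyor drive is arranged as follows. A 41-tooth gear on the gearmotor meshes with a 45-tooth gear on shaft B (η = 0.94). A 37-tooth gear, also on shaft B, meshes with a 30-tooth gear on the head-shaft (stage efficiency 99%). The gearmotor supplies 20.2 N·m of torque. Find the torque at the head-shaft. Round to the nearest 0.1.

16.7 N·m

gear mesh 45/41 = 1.0976 → τ = 20.2·1.0976·0.94 = 20.84 N·m
gear mesh 30/37 = 0.81081 → τ = 20.84·0.81081·0.99 = 16.729 N·m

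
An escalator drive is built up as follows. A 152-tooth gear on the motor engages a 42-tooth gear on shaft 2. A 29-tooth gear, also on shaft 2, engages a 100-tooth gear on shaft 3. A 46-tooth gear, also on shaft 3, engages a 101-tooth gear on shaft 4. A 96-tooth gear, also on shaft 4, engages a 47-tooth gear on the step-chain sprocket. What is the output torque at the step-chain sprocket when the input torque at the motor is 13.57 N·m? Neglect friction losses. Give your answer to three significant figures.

13.9 N·m

After the gear mesh (42/152): 13.57 × 0.27632 = 3.7496 N·m
After the gear mesh (100/29): 3.7496 × 3.4483 = 12.93 N·m
After the gear mesh (101/46): 12.93 × 2.1957 = 28.389 N·m
After the gear mesh (47/96): 28.389 × 0.48958 = 13.899 N·m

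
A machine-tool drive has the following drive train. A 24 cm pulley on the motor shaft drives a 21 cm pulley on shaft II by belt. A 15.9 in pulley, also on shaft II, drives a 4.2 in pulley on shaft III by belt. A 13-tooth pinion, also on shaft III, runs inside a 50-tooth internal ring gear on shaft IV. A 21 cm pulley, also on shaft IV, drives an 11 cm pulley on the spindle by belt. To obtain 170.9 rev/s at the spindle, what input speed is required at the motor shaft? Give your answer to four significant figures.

Overall ratio R = 0.875 × 0.26415 × 3.8462 × 0.52381 = 0.46565.
Required input speed = output speed × R = 170.9 × 0.46565 = 79.58 rev/s.

79.58 rev/s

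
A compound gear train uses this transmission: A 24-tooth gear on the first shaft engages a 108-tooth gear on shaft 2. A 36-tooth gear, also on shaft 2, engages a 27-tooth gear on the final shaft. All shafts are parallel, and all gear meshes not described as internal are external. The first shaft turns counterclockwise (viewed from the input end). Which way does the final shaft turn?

counterclockwise

the first shaft → shaft 2: external mesh, 1 reversal → CW.
shaft 2 → the final shaft: external mesh, 1 reversal → CCW.
2 reversals in total — an even number — so the final shaft turns the same way as the first shaft.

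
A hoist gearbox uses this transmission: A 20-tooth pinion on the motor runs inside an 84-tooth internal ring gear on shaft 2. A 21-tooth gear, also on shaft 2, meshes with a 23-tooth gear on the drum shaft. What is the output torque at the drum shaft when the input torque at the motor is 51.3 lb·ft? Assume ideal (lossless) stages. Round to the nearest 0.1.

236.0 lb·ft

Internal gear: ratio = 84/20 = 4.2; torque at shaft 2 = 51.3 × 4.2 = 215.46 lb·ft.
Gear mesh: ratio = 23/21 = 1.0952; torque at the drum shaft = 215.46 × 1.0952 = 235.98 lb·ft.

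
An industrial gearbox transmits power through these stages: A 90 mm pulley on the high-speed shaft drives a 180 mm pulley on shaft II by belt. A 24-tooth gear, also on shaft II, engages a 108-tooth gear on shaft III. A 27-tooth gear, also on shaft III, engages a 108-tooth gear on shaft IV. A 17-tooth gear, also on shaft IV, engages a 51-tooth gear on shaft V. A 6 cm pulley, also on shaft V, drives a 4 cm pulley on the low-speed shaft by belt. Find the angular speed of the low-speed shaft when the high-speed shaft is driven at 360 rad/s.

belt 180/90 = 2 → 360/2 = 180 rad/s
gear mesh 108/24 = 4.5 → 180/4.5 = 40 rad/s
gear mesh 108/27 = 4 → 40/4 = 10 rad/s
gear mesh 51/17 = 3 → 10/3 = 3.3333 rad/s
belt 4/6 = 0.66667 → 3.3333/0.66667 = 5 rad/s

5 rad/s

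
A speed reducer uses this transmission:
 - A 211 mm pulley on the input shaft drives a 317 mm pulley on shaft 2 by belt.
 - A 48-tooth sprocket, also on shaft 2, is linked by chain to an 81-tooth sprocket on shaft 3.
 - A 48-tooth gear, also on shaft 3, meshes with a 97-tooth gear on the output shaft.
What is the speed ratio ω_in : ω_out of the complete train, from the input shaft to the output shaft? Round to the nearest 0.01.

5.12

Each stage contributes driven/driver: belt 317/211 = 1.5024, chain 81/48 = 1.6875, gear mesh 97/48 = 2.0208.
Overall: 1.5024 × 1.6875 × 2.0208 = 5.1233.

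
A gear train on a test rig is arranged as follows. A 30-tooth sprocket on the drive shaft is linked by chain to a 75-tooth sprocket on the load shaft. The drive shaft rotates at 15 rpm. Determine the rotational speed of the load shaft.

the drive shaft → the load shaft (chain, 75/30): 15 ÷ 2.5 = 6 rpm

6 rpm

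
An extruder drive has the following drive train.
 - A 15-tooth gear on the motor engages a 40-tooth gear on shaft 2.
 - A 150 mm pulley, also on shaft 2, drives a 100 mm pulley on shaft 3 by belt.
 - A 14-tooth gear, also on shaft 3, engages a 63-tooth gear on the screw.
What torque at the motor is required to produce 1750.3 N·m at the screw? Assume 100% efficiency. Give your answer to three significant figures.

219 N·m

Overall ratio R = 2.6667 × 0.66667 × 4.5 = 8.
Input torque = output torque / R = 1750.3 / 8 = 218.79 N·m.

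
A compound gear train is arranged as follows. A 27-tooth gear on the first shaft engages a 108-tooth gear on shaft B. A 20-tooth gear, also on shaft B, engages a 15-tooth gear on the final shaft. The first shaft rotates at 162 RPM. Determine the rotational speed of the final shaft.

54 RPM

gear mesh 108/27 = 4 → 162/4 = 40.5 RPM
gear mesh 15/20 = 0.75 → 40.5/0.75 = 54 RPM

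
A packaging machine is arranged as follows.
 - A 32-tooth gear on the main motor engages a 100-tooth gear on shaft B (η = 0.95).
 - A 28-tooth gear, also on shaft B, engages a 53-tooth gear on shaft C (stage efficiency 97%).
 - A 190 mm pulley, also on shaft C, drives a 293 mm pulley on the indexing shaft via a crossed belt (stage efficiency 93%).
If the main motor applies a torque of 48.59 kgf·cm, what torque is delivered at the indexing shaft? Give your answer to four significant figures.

379.8 kgf·cm

Gear mesh: ratio = 100/32 = 3.125; torque at shaft B = 48.59 × 3.125 × 0.95 = 144.25 kgf·cm.
Gear mesh: ratio = 53/28 = 1.8929; torque at shaft C = 144.25 × 1.8929 × 0.97 = 264.86 kgf·cm.
Belt: ratio = 293/190 = 1.5421; torque at the indexing shaft = 264.86 × 1.5421 × 0.93 = 379.85 kgf·cm.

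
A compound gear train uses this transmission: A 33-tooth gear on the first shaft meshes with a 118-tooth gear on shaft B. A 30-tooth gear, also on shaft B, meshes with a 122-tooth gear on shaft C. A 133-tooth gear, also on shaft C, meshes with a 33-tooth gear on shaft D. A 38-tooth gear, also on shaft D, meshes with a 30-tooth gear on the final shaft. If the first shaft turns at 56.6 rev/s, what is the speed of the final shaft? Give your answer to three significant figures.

19.9 rev/s

gear mesh 118/33 = 3.5758 → 56.6/3.5758 = 15.829 rev/s
gear mesh 122/30 = 4.0667 → 15.829/4.0667 = 3.8923 rev/s
gear mesh 33/133 = 0.24812 → 3.8923/0.24812 = 15.687 rev/s
gear mesh 30/38 = 0.78947 → 15.687/0.78947 = 19.871 rev/s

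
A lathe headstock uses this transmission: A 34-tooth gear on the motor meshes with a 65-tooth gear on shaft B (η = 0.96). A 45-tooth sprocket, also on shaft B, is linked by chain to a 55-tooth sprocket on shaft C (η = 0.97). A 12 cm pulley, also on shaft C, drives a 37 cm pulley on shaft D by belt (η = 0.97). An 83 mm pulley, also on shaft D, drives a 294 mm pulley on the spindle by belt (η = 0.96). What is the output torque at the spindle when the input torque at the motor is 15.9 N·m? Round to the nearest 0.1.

Gear mesh: ratio = 65/34 = 1.9118; torque at shaft B = 15.9 × 1.9118 × 0.96 = 29.181 N·m.
Chain: ratio = 55/45 = 1.2222; torque at shaft C = 29.181 × 1.2222 × 0.97 = 34.596 N·m.
Belt: ratio = 37/12 = 3.0833; torque at shaft D = 34.596 × 3.0833 × 0.97 = 103.47 N·m.
Belt: ratio = 294/83 = 3.5422; torque at the spindle = 103.47 × 3.5422 × 0.96 = 351.85 N·m.

351.8 N·m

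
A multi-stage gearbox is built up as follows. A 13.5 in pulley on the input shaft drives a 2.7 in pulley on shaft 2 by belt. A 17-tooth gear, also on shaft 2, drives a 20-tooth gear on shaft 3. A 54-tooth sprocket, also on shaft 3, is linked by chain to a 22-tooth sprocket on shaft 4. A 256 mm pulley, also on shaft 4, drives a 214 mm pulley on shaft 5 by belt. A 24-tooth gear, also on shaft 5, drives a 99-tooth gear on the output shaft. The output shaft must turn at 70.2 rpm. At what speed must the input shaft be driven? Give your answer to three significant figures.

23.2 rpm

Overall ratio R = 0.2 × 1.1765 × 0.40741 × 0.83594 × 4.125 = 0.33055.
Required input speed = output speed × R = 70.2 × 0.33055 = 23.205 rpm.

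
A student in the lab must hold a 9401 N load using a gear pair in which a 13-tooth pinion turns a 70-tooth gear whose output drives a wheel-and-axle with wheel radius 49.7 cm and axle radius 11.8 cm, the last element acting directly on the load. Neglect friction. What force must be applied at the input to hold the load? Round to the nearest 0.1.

Gear pair MA = 70/13 = 5.3846.
Wheel-and-axle MA = R/r = 49.7/11.8 = 4.2119.
Combined ideal MA = 5.3846 × 4.2119 = 22.679.
Effort = load / MA = 9401 / 22.679 = 414.52 N.

414.5 N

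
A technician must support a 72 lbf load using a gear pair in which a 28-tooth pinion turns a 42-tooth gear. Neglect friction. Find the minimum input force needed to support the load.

Gear pair MA = 42/28 = 1.5.
Effort = load / MA = 72 / 1.5 = 48 lbf.

48 lbf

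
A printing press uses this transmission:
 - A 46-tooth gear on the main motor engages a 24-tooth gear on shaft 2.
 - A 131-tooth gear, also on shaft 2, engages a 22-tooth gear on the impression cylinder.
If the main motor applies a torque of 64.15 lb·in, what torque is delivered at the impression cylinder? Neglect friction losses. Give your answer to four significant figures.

Gear mesh: ratio = 24/46 = 0.52174; torque at shaft 2 = 64.15 × 0.52174 = 33.47 lb·in.
Gear mesh: ratio = 22/131 = 0.16794; torque at the impression cylinder = 33.47 × 0.16794 = 5.6208 lb·in.

5.621 lb·in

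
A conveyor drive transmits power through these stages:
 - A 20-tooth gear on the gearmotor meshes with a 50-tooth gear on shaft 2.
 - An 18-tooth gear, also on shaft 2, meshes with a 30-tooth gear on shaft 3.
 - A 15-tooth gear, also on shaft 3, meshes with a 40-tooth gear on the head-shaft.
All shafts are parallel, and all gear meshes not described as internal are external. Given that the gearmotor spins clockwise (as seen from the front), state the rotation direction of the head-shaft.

counterclockwise

the gearmotor → shaft 2: external mesh, 1 reversal → CCW.
shaft 2 → shaft 3: external mesh, 1 reversal → CW.
shaft 3 → the head-shaft: external mesh, 1 reversal → CCW.
3 reversals in total — an odd number — so the head-shaft turns opposite to the gearmotor.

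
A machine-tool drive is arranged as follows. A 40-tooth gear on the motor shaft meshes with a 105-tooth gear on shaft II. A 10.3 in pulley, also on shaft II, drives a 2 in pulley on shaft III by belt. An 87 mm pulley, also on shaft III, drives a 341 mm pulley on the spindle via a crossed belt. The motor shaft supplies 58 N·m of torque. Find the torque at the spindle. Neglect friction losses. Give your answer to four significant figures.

Gear mesh: ratio = 105/40 = 2.625; torque at shaft II = 58 × 2.625 = 152.25 N·m.
Belt: ratio = 2/10.3 = 0.19417; torque at shaft III = 152.25 × 0.19417 = 29.563 N·m.
Belt: ratio = 341/87 = 3.9195; torque at the spindle = 29.563 × 3.9195 = 115.87 N·m.

115.9 N·m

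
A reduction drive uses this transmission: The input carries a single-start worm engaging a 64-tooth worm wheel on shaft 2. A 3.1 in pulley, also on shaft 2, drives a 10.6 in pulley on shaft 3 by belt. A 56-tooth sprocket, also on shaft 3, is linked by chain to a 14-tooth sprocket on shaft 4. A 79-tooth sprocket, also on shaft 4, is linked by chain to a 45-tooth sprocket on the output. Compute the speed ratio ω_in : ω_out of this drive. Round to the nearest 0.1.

31.2

Each stage contributes driven/driver: worm 64/1 = 64, belt 10.6/3.1 = 3.4194, chain 14/56 = 0.25, chain 45/79 = 0.56962.
Overall: 64 × 3.4194 × 0.25 × 0.56962 = 31.164.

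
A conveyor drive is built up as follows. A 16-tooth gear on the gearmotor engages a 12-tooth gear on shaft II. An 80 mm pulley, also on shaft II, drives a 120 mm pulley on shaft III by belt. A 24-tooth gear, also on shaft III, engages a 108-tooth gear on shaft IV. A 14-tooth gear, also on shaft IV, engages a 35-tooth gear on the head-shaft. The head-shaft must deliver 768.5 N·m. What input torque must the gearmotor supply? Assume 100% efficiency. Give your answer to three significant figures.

Overall ratio R = 0.75 × 1.5 × 4.5 × 2.5 = 12.656.
Input torque = output torque / R = 768.5 / 12.656 = 60.721 N·m.

60.7 N·m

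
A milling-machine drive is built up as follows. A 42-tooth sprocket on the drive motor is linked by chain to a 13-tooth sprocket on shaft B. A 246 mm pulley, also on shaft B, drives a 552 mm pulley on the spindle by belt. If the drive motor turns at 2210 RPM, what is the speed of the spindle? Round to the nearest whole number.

the drive motor → shaft B (chain, 13/42): 2210 ÷ 0.30952 = 7140 RPM
shaft B → the spindle (belt, 552/246): 7140 ÷ 2.2439 = 3182 RPM

3182 RPM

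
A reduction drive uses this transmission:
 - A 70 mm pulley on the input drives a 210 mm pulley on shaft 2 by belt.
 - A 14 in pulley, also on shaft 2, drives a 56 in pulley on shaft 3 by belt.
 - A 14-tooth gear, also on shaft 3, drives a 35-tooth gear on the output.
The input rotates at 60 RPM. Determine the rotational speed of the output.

belt 210/70 = 3 → 60/3 = 20 RPM
belt 56/14 = 4 → 20/4 = 5 RPM
gear mesh 35/14 = 2.5 → 5/2.5 = 2 RPM

2 RPM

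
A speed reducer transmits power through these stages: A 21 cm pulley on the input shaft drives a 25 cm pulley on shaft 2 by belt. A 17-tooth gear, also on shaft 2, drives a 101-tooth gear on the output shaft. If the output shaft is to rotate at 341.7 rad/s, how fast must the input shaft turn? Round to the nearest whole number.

2417 rad/s

Overall ratio R = 1.1905 × 5.9412 = 7.0728.
Required input speed = output speed × R = 341.7 × 7.0728 = 2416.8 rad/s.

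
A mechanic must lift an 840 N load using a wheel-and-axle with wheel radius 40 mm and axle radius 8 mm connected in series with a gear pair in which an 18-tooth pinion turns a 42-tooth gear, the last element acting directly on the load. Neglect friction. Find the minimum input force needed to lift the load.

72 N

Wheel-and-axle MA = R/r = 40/8 = 5.
Gear pair MA = 42/18 = 2.3333.
Combined ideal MA = 5 × 2.3333 = 11.667.
Effort = load / MA = 840 / 11.667 = 72 N.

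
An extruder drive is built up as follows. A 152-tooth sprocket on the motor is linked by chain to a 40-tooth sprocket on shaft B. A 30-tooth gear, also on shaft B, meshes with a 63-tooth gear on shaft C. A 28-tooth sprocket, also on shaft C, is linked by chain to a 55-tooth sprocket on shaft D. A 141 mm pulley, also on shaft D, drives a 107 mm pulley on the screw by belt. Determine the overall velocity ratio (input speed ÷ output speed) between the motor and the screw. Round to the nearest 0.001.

Each stage contributes driven/driver: chain 40/152 = 0.26316, gear mesh 63/30 = 2.1, chain 55/28 = 1.9643, belt 107/141 = 0.75887.
Overall: 0.26316 × 2.1 × 1.9643 × 0.75887 = 0.82377.

0.824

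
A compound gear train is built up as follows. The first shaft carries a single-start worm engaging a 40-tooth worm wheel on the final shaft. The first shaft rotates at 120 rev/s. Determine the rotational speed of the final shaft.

3 rev/s

Worm: ratio = 40/1 = 40, so the final shaft turns at 120 / 40 = 3 rev/s.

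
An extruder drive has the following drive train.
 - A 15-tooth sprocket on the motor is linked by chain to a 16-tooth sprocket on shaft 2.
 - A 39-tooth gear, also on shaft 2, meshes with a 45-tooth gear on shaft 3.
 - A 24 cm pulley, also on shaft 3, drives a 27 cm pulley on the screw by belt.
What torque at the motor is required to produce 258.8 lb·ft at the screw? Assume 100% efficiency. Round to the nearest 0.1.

186.9 lb·ft

Overall ratio R = 1.0667 × 1.1538 × 1.125 = 1.3846.
Input torque = output torque / R = 258.8 / 1.3846 = 186.91 lb·ft.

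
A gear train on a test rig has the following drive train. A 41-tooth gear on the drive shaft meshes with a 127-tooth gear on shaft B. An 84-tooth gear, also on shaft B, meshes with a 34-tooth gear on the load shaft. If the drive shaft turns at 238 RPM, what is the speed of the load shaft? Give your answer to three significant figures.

190 RPM

gear mesh 127/41 = 3.0976 → 238/3.0976 = 76.835 RPM
gear mesh 34/84 = 0.40476 → 76.835/0.40476 = 189.83 RPM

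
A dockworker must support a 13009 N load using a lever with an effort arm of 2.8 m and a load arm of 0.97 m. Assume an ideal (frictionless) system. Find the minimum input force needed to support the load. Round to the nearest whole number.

4507 N

Lever MA = effort arm / load arm = 2.8/0.97 = 2.8866.
Effort = load / MA = 13009 / 2.8866 = 4506.7 N.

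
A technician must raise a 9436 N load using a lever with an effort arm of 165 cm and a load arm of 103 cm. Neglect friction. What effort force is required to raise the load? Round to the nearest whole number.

Lever MA = effort arm / load arm = 165/103 = 1.6019.
Effort = load / MA = 9436 / 1.6019 = 5890.4 N.

5890 N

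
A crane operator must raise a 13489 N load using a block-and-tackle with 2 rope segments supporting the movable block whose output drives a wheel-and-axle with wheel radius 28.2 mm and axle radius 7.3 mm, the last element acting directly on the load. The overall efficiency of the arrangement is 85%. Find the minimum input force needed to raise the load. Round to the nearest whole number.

Block-and-tackle MA = number of supporting rope parts = 2.
Wheel-and-axle MA = R/r = 28.2/7.3 = 3.863.
Combined ideal MA = 2 × 3.863 = 7.726.
Actual MA = 7.726 × 0.85 = 6.5671.
Effort = load / actual MA = 13489 / 6.5671 = 2054 N.

2054 N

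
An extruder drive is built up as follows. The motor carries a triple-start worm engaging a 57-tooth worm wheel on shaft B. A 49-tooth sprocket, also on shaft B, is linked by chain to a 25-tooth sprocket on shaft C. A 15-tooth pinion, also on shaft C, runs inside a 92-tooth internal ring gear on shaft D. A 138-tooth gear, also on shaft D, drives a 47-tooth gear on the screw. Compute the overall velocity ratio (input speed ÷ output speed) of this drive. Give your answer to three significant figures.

20.2

Each stage contributes driven/driver: worm 57/3 = 19, chain 25/49 = 0.5102, internal gear 92/15 = 6.1333, gear mesh 47/138 = 0.34058.
Overall: 19 × 0.5102 × 6.1333 × 0.34058 = 20.249.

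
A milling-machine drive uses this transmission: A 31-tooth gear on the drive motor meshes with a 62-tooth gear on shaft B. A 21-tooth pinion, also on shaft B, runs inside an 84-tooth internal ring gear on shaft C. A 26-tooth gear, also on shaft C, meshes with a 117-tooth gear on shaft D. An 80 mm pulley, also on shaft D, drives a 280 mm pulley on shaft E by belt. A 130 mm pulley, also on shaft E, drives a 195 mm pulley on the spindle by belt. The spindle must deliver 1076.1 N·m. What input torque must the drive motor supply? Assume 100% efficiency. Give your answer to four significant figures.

Overall ratio R = 2 × 4 × 4.5 × 3.5 × 1.5 = 189.
Input torque = output torque / R = 1076.1 / 189 = 5.6937 N·m.

5.694 N·m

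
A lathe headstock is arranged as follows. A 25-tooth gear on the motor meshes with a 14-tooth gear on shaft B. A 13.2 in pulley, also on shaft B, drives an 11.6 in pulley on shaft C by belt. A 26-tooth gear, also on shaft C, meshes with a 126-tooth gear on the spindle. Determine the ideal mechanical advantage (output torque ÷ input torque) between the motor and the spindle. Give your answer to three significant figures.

2.38

Each stage contributes driven/driver: gear mesh 14/25 = 0.56, belt 11.6/13.2 = 0.87879, gear mesh 126/26 = 4.8462.
Overall: 0.56 × 0.87879 × 4.8462 = 2.3849.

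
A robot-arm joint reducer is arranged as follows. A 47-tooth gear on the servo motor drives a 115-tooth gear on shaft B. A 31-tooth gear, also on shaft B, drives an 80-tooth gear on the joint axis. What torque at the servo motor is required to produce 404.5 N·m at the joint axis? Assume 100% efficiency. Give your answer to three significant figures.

64.1 N·m

Overall ratio R = 2.4468 × 2.5806 = 6.3143.
Input torque = output torque / R = 404.5 / 6.3143 = 64.06 N·m.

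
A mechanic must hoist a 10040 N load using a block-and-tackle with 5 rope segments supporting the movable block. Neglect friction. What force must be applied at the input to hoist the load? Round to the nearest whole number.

Block-and-tackle MA = number of supporting rope parts = 5.
Effort = load / MA = 10040 / 5 = 2008 N.

2008 N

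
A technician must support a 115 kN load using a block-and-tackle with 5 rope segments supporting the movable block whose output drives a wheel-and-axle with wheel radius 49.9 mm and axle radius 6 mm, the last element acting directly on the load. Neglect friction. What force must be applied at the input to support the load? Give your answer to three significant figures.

2.77 kN

Block-and-tackle MA = number of supporting rope parts = 5.
Wheel-and-axle MA = R/r = 49.9/6 = 8.3167.
Combined ideal MA = 5 × 8.3167 = 41.583.
Effort = load / MA = 115 / 41.583 = 2.7655 kN.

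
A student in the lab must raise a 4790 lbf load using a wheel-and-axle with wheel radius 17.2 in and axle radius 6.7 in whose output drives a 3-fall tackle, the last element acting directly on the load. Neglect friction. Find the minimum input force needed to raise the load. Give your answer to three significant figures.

622 lbf

Wheel-and-axle MA = R/r = 17.2/6.7 = 2.5672.
Block-and-tackle MA = number of supporting rope parts = 3.
Combined ideal MA = 2.5672 × 3 = 7.7015.
Effort = load / MA = 4790 / 7.7015 = 621.96 lbf.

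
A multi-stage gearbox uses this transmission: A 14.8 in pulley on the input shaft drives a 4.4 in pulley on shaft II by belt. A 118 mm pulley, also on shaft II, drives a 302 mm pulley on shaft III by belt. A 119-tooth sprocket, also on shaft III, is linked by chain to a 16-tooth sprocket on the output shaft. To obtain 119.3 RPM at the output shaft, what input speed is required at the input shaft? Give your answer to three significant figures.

Overall ratio R = 0.2973 × 2.5593 × 0.13445 = 0.1023.
Required input speed = output speed × R = 119.3 × 0.1023 = 12.205 RPM.

12.2 RPM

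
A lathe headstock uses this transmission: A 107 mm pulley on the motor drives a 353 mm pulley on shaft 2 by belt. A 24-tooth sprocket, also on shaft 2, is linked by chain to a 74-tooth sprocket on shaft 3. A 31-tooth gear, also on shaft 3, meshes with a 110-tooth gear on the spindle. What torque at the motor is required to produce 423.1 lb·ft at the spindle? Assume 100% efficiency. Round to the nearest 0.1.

Overall ratio R = 3.2991 × 3.0833 × 3.5484 = 36.095.
Input torque = output torque / R = 423.1 / 36.095 = 11.722 lb·ft.

11.7 lb·ft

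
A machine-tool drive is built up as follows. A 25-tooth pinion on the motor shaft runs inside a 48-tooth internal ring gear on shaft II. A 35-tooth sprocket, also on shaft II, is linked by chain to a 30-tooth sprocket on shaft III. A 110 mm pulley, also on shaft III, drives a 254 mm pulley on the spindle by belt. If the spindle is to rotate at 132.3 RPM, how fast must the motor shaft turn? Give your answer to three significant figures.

503 RPM

Overall ratio R = 1.92 × 0.85714 × 2.3091 = 3.8001.
Required input speed = output speed × R = 132.3 × 3.8001 = 502.75 RPM.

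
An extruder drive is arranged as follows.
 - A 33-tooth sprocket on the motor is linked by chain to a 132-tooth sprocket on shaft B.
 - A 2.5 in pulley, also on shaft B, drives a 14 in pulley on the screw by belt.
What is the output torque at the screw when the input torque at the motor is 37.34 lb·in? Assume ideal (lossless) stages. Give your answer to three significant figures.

After the chain (132/33): 37.34 × 4 = 149.36 lb·in
After the belt (14/2.5): 149.36 × 5.6 = 836.42 lb·in

836 lb·in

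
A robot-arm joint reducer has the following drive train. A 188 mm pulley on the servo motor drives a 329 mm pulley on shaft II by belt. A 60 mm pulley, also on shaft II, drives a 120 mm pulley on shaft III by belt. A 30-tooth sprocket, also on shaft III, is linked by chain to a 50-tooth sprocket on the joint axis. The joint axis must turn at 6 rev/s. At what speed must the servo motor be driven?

35 rev/s

Overall ratio R = 1.75 × 2 × 1.6667 = 5.8333.
Required input speed = output speed × R = 6 × 5.8333 = 35 rev/s.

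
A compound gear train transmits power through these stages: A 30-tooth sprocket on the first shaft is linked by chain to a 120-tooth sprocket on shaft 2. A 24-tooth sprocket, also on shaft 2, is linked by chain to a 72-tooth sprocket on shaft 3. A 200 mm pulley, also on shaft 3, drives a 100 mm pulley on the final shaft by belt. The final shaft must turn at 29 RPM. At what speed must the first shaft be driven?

174 RPM

Overall ratio R = 4 × 3 × 0.5 = 6.
Required input speed = output speed × R = 29 × 6 = 174 RPM.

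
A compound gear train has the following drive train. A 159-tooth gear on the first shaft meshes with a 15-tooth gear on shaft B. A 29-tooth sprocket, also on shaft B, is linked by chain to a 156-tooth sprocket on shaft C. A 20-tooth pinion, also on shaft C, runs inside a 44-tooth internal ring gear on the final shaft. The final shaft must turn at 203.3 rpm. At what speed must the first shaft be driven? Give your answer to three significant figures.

227 rpm

Overall ratio R = 0.09434 × 5.3793 × 2.2 = 1.1165.
Required input speed = output speed × R = 203.3 × 1.1165 = 226.98 rpm.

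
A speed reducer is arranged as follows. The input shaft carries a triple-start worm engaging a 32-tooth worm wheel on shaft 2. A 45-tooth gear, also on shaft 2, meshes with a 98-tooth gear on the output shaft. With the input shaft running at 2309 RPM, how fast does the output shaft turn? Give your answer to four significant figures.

99.40 RPM

worm 32/3 = 10.667 → 2309/10.667 = 216.47 RPM
gear mesh 98/45 = 2.1778 → 216.47/2.1778 = 99.399 RPM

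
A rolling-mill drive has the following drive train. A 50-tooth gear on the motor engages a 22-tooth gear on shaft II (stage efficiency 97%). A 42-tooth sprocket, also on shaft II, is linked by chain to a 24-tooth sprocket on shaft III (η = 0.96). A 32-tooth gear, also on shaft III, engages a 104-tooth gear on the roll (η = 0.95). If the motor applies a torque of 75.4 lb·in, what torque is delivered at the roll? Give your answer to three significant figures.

54.5 lb·in

After the gear mesh (22/50): 75.4 × 0.44 × 0.97 = 32.181 lb·in
After the chain (24/42): 32.181 × 0.57143 × 0.96 = 17.653 lb·in
After the gear mesh (104/32): 17.653 × 3.25 × 0.95 = 54.505 lb·in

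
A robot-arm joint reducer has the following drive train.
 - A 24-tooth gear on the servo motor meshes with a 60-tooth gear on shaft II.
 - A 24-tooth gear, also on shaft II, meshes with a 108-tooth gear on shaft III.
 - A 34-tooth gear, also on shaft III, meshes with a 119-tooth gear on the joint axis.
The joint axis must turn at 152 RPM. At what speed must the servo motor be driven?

5985 RPM

Overall ratio R = 2.5 × 4.5 × 3.5 = 39.375.
Required input speed = output speed × R = 152 × 39.375 = 5985 RPM.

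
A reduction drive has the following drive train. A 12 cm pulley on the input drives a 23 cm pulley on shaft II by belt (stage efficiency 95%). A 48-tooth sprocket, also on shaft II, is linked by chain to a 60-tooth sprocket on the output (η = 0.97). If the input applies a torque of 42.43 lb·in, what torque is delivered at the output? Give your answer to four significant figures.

93.68 lb·in

After the belt (23/12): 42.43 × 1.9167 × 0.95 = 77.258 lb·in
After the chain (60/48): 77.258 × 1.25 × 0.97 = 93.675 lb·in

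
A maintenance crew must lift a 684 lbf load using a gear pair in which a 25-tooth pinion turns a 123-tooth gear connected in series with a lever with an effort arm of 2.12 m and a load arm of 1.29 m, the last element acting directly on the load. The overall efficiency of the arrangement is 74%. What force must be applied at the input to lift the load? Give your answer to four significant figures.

Gear pair MA = 123/25 = 4.92.
Lever MA = effort arm / load arm = 2.12/1.29 = 1.6434.
Combined ideal MA = 4.92 × 1.6434 = 8.0856.
Actual MA = 8.0856 × 0.74 = 5.9833.
Effort = load / actual MA = 684 / 5.9833 = 114.32 lbf.

114.3 lbf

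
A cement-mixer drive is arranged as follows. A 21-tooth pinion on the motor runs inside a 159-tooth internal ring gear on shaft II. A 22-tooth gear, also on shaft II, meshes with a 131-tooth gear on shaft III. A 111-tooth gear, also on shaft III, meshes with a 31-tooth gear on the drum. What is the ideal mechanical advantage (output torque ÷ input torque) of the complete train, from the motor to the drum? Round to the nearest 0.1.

12.6

Each stage contributes driven/driver: internal gear 159/21 = 7.5714, gear mesh 131/22 = 5.9545, gear mesh 31/111 = 0.27928.
Overall: 7.5714 × 5.9545 × 0.27928 = 12.591.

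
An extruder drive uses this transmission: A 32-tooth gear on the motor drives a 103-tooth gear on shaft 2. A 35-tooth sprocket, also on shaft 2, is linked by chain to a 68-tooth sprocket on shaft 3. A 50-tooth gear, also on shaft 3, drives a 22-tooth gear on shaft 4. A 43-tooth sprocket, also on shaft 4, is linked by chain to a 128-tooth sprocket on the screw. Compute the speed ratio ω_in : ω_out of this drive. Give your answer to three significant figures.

Each stage contributes driven/driver: gear mesh 103/32 = 3.2188, chain 68/35 = 1.9429, gear mesh 22/50 = 0.44, chain 128/43 = 2.9767.
Overall: 3.2188 × 1.9429 × 0.44 × 2.9767 = 8.1907.

8.19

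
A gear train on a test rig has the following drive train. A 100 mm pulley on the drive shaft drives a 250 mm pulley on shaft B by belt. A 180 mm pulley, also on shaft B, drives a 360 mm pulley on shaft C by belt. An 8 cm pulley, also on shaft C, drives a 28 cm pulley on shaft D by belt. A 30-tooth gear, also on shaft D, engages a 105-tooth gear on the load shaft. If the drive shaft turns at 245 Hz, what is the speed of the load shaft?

Belt: ratio = 250/100 = 2.5, so shaft B turns at 245 / 2.5 = 98 Hz.
Belt: ratio = 360/180 = 2, so shaft C turns at 98 / 2 = 49 Hz.
Belt: ratio = 28/8 = 3.5, so shaft D turns at 49 / 3.5 = 14 Hz.
Gear mesh: ratio = 105/30 = 3.5, so the load shaft turns at 14 / 3.5 = 4 Hz.

4 Hz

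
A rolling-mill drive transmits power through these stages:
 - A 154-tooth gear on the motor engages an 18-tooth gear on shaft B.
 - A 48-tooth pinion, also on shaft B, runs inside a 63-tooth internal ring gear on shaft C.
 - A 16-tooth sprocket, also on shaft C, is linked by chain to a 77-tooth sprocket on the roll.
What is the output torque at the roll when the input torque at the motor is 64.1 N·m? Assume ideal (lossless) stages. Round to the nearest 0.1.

47.3 N·m

gear mesh 18/154 = 0.11688 → τ = 64.1·0.11688 = 7.4922 N·m
internal gear 63/48 = 1.3125 → τ = 7.4922·1.3125 = 9.8335 N·m
chain 77/16 = 4.8125 → τ = 9.8335·4.8125 = 47.324 N·m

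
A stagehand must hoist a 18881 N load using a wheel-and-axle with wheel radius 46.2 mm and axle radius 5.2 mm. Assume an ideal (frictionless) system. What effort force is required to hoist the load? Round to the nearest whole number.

Wheel-and-axle MA = R/r = 46.2/5.2 = 8.8846.
Effort = load / MA = 18881 / 8.8846 = 2125.1 N.

2125 N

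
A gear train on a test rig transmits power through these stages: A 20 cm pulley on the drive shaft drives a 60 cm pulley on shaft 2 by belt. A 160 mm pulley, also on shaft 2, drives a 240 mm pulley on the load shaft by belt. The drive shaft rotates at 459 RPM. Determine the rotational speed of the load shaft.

102 RPM

belt 60/20 = 3 → 459/3 = 153 RPM
belt 240/160 = 1.5 → 153/1.5 = 102 RPM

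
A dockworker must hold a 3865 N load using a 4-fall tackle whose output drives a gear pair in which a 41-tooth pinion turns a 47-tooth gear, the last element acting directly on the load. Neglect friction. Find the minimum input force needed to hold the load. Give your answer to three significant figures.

843 N

Block-and-tackle MA = number of supporting rope parts = 4.
Gear pair MA = 47/41 = 1.1463.
Combined ideal MA = 4 × 1.1463 = 4.5854.
Effort = load / MA = 3865 / 4.5854 = 842.9 N.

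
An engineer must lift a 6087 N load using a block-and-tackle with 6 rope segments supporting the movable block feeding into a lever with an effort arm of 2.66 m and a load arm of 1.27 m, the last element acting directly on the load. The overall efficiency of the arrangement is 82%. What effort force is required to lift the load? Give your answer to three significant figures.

Block-and-tackle MA = number of supporting rope parts = 6.
Lever MA = effort arm / load arm = 2.66/1.27 = 2.0945.
Combined ideal MA = 6 × 2.0945 = 12.567.
Actual MA = 12.567 × 0.82 = 10.305.
Effort = load / actual MA = 6087 / 10.305 = 590.69 N.

591 N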